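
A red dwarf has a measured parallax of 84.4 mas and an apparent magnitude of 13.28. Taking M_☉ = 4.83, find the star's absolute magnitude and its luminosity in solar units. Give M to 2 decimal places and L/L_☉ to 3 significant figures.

d = 1/p = 1000/84.4 mas = 11.85 pc
M = m − 5 log₁₀ d + 5 = 13.28 − 5·1.0737 + 5 = 12.912
M − M_☉ = 12.912 − 4.83 = 8.082
L/L_☉ = 10^(−0.4 × 8.082) = 5.852×10^-4

M ≈ 12.91; L/L_☉ ≈ 5.85×10^-4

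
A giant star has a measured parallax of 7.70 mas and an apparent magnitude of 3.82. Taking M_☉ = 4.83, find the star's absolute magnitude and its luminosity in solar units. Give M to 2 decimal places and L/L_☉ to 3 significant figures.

M ≈ -1.75; L/L_☉ ≈ 428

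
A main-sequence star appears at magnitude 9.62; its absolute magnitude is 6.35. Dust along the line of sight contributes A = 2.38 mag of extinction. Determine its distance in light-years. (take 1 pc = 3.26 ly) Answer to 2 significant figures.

m − M = 5 log₁₀(d/10 pc) + A  ⇒  9.62 − (6.35) − 2.38 = 5 log₁₀(d/10)
0.890 = 5 log₁₀(d/10)
log₁₀ d = (m − M − A)/5 + 1 = 1.1780
d = 10^1.1780 = 15.07 pc
= 49.12 ly

d ≈ 49 ly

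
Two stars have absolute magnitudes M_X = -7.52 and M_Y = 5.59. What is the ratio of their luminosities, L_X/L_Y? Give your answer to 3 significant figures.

L_X/L_Y ≈ 175000

ΔM = M_X − M_Y = -13.11
L_X/L_Y = 10^(−0.4 ΔM) = 10^5.244 = 175400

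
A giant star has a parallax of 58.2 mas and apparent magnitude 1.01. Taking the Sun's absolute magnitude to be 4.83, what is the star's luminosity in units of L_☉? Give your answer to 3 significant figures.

L/L_☉ ≈ 99.6

d = 1/p = 1000/58.2 mas = 17.18 pc
M = m − 5 log₁₀ d + 5 = 1.01 − 5·1.2351 + 5 = -0.165
M − M_☉ = -0.165 − 4.83 = -4.995
L/L_☉ = 10^(−0.4 × -4.995) = 99.58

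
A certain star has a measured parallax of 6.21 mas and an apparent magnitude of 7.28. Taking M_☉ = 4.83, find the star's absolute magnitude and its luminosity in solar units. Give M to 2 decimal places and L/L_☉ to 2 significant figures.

M ≈ 1.25; L/L_☉ ≈ 27

d = 1/p = 1000/6.21 mas = 161.0 pc
M = m − 5 log₁₀ d + 5 = 7.28 − 5·2.2069 + 5 = 1.245
M − M_☉ = 1.245 − 4.83 = -3.585
L/L_☉ = 10^(−0.4 × -3.585) = 27.15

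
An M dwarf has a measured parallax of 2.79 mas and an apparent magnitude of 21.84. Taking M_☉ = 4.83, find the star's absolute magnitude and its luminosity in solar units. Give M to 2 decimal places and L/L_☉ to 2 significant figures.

d = 1/p = 1000/2.79 mas = 358.4 pc
M = m − 5 log₁₀ d + 5 = 21.84 − 5·2.5544 + 5 = 14.068
M − M_☉ = 14.068 − 4.83 = 9.238
L/L_☉ = 10^(−0.4 × 9.238) = 2.017×10^-4

M ≈ 14.07; L/L_☉ ≈ 2.0×10^-4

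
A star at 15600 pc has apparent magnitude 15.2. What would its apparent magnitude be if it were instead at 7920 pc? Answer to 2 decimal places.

m ≈ 13.73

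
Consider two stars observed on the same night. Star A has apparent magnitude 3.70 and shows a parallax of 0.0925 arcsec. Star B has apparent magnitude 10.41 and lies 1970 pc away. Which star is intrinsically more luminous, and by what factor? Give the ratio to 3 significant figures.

Star B is more luminous, by a factor of 68.7.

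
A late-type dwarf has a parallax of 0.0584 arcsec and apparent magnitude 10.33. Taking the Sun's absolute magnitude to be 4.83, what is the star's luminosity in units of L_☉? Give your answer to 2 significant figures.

L/L_☉ ≈ 0.019

d = 1/p = 1/0.0584″ = 17.12 pc
M = m − 5 log₁₀ d + 5 = 10.33 − 5·1.2336 + 5 = 9.162
M − M_☉ = 9.162 − 4.83 = 4.332
L/L_☉ = 10^(−0.4 × 4.332) = 0.01850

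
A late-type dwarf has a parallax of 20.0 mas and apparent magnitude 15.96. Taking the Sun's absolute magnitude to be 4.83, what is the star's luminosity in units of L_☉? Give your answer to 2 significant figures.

d = 1/p = 1000/20.0 mas = 50.00 pc
M = m − 5 log₁₀ d + 5 = 15.96 − 5·1.6990 + 5 = 12.465
M − M_☉ = 12.465 − 4.83 = 7.635
L/L_☉ = 10^(−0.4 × 7.635) = 8.830×10^-4

L/L_☉ ≈ 8.8×10^-4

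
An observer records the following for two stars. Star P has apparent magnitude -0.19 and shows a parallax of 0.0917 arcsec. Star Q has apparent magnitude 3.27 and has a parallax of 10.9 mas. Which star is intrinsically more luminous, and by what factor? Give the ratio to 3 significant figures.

Star P: d = 1/p = 1/0.0917″ = 10.91 pc
Star P: M = m − 5 log₁₀ d + 5 = -0.19 − 5·1.0376 + 5 = -0.378
Star Q: p = 10.9 mas = 0.0109″ → d = 1/p = 91.74 pc
Star Q: M = m − 5 log₁₀ d + 5 = 3.27 − 5·1.9626 + 5 = -1.543
ΔM = M_P − M_Q = -0.378 − (-1.543) = 1.165; smaller M is more luminous → Star Q.
L ratio = 10^(0.4 |ΔM|) = 10^0.466 = 2.923

Star Q is more luminous, by a factor of 2.92.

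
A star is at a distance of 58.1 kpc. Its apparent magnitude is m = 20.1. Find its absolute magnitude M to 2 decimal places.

d = 58.1 kpc = 58100 pc
5 log₁₀(d/10 pc) = 5 log₁₀(58100) − 5 = 18.821
M = m − 5 log₁₀(d/10) = 20.1 − 18.821 = 1.279

M ≈ 1.28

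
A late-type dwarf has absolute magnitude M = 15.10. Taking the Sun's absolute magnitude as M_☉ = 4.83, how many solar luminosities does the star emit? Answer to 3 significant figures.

L/L_☉ ≈ 7.80×10^-5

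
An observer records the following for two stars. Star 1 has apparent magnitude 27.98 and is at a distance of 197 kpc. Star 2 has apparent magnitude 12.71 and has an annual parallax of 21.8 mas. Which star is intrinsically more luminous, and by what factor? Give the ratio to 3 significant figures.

Star 1: d = 197 kpc = 197000 pc
Star 1: M = m − 5 log₁₀ d + 5 = 27.98 − 5·5.2945 + 5 = 6.508
Star 2: p = 21.8 mas = 0.0218″ → d = 1/p = 45.87 pc
Star 2: M = m − 5 log₁₀ d + 5 = 12.71 − 5·1.6615 + 5 = 9.402
ΔM = M_1 − M_2 = 6.508 − (9.402) = -2.895; smaller M is more luminous → Star 1.
L ratio = 10^(0.4 |ΔM|) = 10^1.158 = 14.38

Star 1 is more luminous, by a factor of 14.4.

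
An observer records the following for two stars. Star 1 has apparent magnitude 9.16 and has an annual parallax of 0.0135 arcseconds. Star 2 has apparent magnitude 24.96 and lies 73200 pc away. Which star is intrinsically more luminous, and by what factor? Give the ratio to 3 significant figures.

Star 1 is more luminous, by a factor of 2.14.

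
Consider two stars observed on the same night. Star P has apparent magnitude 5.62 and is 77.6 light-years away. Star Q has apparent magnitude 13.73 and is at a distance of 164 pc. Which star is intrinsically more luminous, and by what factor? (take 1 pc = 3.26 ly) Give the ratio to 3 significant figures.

Star P is more luminous, by a factor of 36.9.

Star P: d = 77.6 ly / 3.26 = 23.80 pc
Star P: M = m − 5 log₁₀ d + 5 = 5.62 − 5·1.3766 + 5 = 3.737
Star Q: M = m − 5 log₁₀ d + 5 = 13.73 − 5·2.2148 + 5 = 7.656
ΔM = M_P − M_Q = 3.737 − (7.656) = -3.919; smaller M is more luminous → Star P.
L ratio = 10^(0.4 |ΔM|) = 10^1.568 = 36.95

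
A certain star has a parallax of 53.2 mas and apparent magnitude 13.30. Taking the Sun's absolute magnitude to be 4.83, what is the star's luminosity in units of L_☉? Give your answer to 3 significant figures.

L/L_☉ ≈ 1.45×10^-3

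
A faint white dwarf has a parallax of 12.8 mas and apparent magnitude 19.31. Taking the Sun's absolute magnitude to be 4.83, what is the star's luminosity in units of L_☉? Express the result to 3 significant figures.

L/L_☉ ≈ 9.85×10^-5

d = 1/p = 1000/12.8 mas = 78.12 pc
M = m − 5 log₁₀ d + 5 = 19.31 − 5·1.8928 + 5 = 14.846
M − M_☉ = 14.846 − 4.83 = 10.016
L/L_☉ = 10^(−0.4 × 10.016) = 9.853×10^-5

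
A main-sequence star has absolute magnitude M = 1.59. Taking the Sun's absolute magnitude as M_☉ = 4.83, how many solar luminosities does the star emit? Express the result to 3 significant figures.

L/L_☉ ≈ 19.8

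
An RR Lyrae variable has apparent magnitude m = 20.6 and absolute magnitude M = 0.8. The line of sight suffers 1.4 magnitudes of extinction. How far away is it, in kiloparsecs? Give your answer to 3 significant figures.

m − M = 5 log₁₀(d/10 pc) + A  ⇒  20.6 − (0.8) − 1.4 = 5 log₁₀(d/10)
18.400 = 5 log₁₀(d/10)
log₁₀ d = (m − M − A)/5 + 1 = 4.6800
d = 10^4.6800 = 47860 pc
= 47.86 kpc

d ≈ 47.9 kpc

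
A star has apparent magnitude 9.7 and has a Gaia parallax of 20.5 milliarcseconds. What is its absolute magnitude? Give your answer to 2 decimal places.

M ≈ 6.26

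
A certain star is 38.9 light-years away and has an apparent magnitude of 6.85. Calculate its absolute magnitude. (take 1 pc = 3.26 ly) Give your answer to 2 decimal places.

d = 38.9 ly / 3.26 = 11.93 pc
5 log₁₀(d/10 pc) = 5 log₁₀(11.93) − 5 = 0.384
M = m − 5 log₁₀(d/10) = 6.85 − 0.384 = 6.466

M ≈ 6.47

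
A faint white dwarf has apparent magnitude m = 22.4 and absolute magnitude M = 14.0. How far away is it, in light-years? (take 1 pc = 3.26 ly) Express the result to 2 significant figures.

d ≈ 1600 ly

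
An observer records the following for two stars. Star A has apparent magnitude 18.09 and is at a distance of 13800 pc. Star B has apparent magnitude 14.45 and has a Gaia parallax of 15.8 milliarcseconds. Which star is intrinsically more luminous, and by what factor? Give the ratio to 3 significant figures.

Star A is more luminous, by a factor of 1660.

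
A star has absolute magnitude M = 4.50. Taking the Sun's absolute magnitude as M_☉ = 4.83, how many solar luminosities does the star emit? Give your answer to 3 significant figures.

L/L_☉ ≈ 1.36

M − M_☉ = 4.50 − 4.83 = -0.330
L/L_☉ = 10^(−0.4 (M − M_☉)) = 10^0.132 = 1.355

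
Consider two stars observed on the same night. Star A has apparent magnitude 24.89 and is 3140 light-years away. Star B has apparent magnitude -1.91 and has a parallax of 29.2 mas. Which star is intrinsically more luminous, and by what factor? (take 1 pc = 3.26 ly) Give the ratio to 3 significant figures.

Star B is more luminous, by a factor of 6.63×10^7.

Star A: d = 3140 ly / 3.26 = 963.2 pc
Star A: M = m − 5 log₁₀ d + 5 = 24.89 − 5·2.9837 + 5 = 14.971
Star B: p = 29.2 mas = 0.0292″ → d = 1/p = 34.25 pc
Star B: M = m − 5 log₁₀ d + 5 = -1.91 − 5·1.5346 + 5 = -4.583
ΔM = M_A − M_B = 14.971 − (-4.583) = 19.555; smaller M is more luminous → Star B.
L ratio = 10^(0.4 |ΔM|) = 10^7.822 = 6.635×10^7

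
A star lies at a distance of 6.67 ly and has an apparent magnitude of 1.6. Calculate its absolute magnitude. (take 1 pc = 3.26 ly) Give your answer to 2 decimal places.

M ≈ 5.05

d = 6.67 ly / 3.26 = 2.046 pc
5 log₁₀(d/10 pc) = 5 log₁₀(2.046) − 5 = -3.445
M = m − 5 log₁₀(d/10) = 1.6 + 3.445 = 5.045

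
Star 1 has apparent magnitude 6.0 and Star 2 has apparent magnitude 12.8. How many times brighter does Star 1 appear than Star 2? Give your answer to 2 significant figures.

520

Magnitude difference = -6.8
Flux ratio = 10^(−0.4 Δm) = 10^(−0.4 × -6.8) = 10^2.720 = 524.8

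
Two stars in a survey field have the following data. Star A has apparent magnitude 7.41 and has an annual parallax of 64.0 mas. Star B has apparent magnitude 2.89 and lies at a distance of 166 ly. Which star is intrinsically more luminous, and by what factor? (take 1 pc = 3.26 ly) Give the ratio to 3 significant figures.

Star B is more luminous, by a factor of 683.

Star A: p = 64.0 mas = 0.0640″ → d = 1/p = 15.62 pc
Star A: M = m − 5 log₁₀ d + 5 = 7.41 − 5·1.1938 + 5 = 6.441
Star B: d = 166 ly / 3.26 = 50.92 pc
Star B: M = m − 5 log₁₀ d + 5 = 2.89 − 5·1.7069 + 5 = -0.644
ΔM = M_A − M_B = 6.441 − (-0.644) = 7.085; smaller M is more luminous → Star B.
L ratio = 10^(0.4 |ΔM|) = 10^2.834 = 682.6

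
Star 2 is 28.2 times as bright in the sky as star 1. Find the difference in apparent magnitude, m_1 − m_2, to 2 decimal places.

m_1 − m_2 ≈ 3.63

Pogson: Δm = −2.5 log₁₀(ratio) = −2.5 log₁₀(28.2) = −2.5 × 1.4502 = -3.626
Star 2 is brighter so has the smaller magnitude: m_1 − m_2 is positive.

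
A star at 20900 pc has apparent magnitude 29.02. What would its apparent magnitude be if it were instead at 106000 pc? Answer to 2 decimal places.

Flux ∝ 1/d², so Δm = 5 log₁₀(d₂/d₁) = 5 log₁₀(106000/20900) = 3.526
m₂ = m₁ + Δm = 29.02 + (3.526) = 32.546

m ≈ 32.55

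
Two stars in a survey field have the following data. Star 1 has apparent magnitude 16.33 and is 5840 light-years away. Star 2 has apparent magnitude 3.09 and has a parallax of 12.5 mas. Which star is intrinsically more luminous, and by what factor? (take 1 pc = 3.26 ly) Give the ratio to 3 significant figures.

Star 1: d = 5840 ly / 3.26 = 1791 pc
Star 1: M = m − 5 log₁₀ d + 5 = 16.33 − 5·3.2532 + 5 = 5.064
Star 2: p = 12.5 mas = 0.0125″ → d = 1/p = 80.00 pc
Star 2: M = m − 5 log₁₀ d + 5 = 3.09 − 5·1.9031 + 5 = -1.425
ΔM = M_1 − M_2 = 5.064 − (-1.425) = 6.489; smaller M is more luminous → Star 2.
L ratio = 10^(0.4 |ΔM|) = 10^2.596 = 394.3

Star 2 is more luminous, by a factor of 394.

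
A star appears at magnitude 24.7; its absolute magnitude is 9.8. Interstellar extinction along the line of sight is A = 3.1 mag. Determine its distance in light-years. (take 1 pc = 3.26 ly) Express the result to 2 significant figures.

d ≈ 7500 ly

m − M = 5 log₁₀(d/10 pc) + A  ⇒  24.7 − (9.8) − 3.1 = 5 log₁₀(d/10)
11.800 = 5 log₁₀(d/10)
log₁₀ d = (m − M − A)/5 + 1 = 3.3600
d = 10^3.3600 = 2291 pc
= 7468 ly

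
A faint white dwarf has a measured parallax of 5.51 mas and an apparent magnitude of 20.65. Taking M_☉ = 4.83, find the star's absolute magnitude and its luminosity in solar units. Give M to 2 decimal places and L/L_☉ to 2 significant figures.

M ≈ 14.36; L/L_☉ ≈ 1.5×10^-4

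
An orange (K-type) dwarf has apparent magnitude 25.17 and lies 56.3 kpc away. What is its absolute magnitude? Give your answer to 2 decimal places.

M ≈ 6.42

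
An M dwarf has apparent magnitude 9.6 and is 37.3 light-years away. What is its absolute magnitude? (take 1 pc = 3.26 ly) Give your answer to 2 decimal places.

d = 37.3 ly / 3.26 = 11.44 pc
5 log₁₀(d/10 pc) = 5 log₁₀(11.44) − 5 = 0.292
M = m − 5 log₁₀(d/10) = 9.6 − 0.292 = 9.308

M ≈ 9.31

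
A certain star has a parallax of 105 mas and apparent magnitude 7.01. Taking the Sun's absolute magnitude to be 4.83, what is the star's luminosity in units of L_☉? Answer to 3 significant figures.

d = 1/p = 1000/105 mas = 9.524 pc
M = m − 5 log₁₀ d + 5 = 7.01 − 5·0.9788 + 5 = 7.116
M − M_☉ = 7.116 − 4.83 = 2.286
L/L_☉ = 10^(−0.4 × 2.286) = 0.1218

L/L_☉ ≈ 0.122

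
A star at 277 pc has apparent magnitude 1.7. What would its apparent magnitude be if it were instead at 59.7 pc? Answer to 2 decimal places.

Flux ∝ 1/d², so Δm = 5 log₁₀(d₂/d₁) = 5 log₁₀(59.7/277) = -3.333
m₂ = m₁ + Δm = 1.7 + (-3.333) = -1.633

m ≈ -1.63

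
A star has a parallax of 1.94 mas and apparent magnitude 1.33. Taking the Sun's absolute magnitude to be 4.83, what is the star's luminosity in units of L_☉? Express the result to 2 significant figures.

L/L_☉ ≈ 67000

d = 1/p = 1000/1.94 mas = 515.5 pc
M = m − 5 log₁₀ d + 5 = 1.33 − 5·2.7122 + 5 = -7.231
M − M_☉ = -7.231 − 4.83 = -12.061
L/L_☉ = 10^(−0.4 × -12.061) = 66740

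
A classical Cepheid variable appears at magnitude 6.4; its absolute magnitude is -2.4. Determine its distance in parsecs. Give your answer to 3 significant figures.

d ≈ 575 pc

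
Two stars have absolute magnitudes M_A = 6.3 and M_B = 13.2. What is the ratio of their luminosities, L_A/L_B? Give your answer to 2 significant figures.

ΔM = M_A − M_B = -6.9
L_A/L_B = 10^(−0.4 ΔM) = 10^2.760 = 575.4

L_A/L_B ≈ 580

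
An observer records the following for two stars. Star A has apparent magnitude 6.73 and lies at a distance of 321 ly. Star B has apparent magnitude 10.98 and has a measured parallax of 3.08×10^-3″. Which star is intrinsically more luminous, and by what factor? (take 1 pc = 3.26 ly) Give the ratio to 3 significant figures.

Star A is more luminous, by a factor of 4.61.

Star A: d = 321 ly / 3.26 = 98.47 pc
Star A: M = m − 5 log₁₀ d + 5 = 6.73 − 5·1.9933 + 5 = 1.764
Star B: d = 1/p = 1/3.08×10^-3″ = 324.7 pc
Star B: M = m − 5 log₁₀ d + 5 = 10.98 − 5·2.5114 + 5 = 3.423
ΔM = M_A − M_B = 1.764 − (3.423) = -1.659; smaller M is more luminous → Star A.
L ratio = 10^(0.4 |ΔM|) = 10^0.664 = 4.610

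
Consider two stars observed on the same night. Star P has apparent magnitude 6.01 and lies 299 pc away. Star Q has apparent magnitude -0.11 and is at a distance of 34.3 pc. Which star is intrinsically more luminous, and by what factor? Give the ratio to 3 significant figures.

Star Q is more luminous, by a factor of 3.69.

Star P: M = m − 5 log₁₀ d + 5 = 6.01 − 5·2.4757 + 5 = -1.368
Star Q: M = m − 5 log₁₀ d + 5 = -0.11 − 5·1.5353 + 5 = -2.786
ΔM = M_P − M_Q = -1.368 − (-2.786) = 1.418; smaller M is more luminous → Star Q.
L ratio = 10^(0.4 |ΔM|) = 10^0.567 = 3.692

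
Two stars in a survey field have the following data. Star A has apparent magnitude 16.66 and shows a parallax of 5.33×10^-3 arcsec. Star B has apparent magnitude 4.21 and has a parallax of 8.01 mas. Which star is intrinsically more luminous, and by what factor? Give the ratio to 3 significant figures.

Star B is more luminous, by a factor of 42300.

Star A: d = 1/p = 1/5.33×10^-3″ = 187.6 pc
Star A: M = m − 5 log₁₀ d + 5 = 16.66 − 5·2.2733 + 5 = 10.294
Star B: p = 8.01 mas = 8.01×10^-3″ → d = 1/p = 124.8 pc
Star B: M = m − 5 log₁₀ d + 5 = 4.21 − 5·2.0964 + 5 = -1.272
ΔM = M_A − M_B = 10.294 − (-1.272) = 11.565; smaller M is more luminous → Star B.
L ratio = 10^(0.4 |ΔM|) = 10^4.626 = 42290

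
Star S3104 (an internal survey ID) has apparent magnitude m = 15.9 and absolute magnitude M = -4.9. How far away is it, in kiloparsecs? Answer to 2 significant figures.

Distance modulus: m − M = 15.9 − (-4.9) = 20.800
m − M = 5 log₁₀ d − 5
log₁₀ d = (m − M)/5 + 1 = 5.1600
d = 10^5.1600 = 144500 pc
= 144.5 kpc

d ≈ 140 kpc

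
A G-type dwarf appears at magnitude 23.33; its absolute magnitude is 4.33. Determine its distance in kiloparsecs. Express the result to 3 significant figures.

Distance modulus: m − M = 23.33 − (4.33) = 19.000
m − M = 5 log₁₀ d − 5
log₁₀ d = (m − M)/5 + 1 = 4.8000
d = 10^4.8000 = 63100 pc
= 63.10 kpc

d ≈ 63.1 kpc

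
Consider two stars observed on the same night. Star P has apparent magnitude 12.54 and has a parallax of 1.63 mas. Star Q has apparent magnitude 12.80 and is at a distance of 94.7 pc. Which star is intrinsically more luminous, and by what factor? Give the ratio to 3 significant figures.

Star P: p = 1.63 mas = 1.63×10^-3″ → d = 1/p = 613.5 pc
Star P: M = m − 5 log₁₀ d + 5 = 12.54 − 5·2.7878 + 5 = 3.601
Star Q: M = m − 5 log₁₀ d + 5 = 12.80 − 5·1.9763 + 5 = 7.918
ΔM = M_P − M_Q = 3.601 − (7.918) = -4.317; smaller M is more luminous → Star P.
L ratio = 10^(0.4 |ΔM|) = 10^1.727 = 53.32

Star P is more luminous, by a factor of 53.3.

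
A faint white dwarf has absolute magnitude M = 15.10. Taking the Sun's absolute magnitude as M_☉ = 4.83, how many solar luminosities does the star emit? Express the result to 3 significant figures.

M − M_☉ = 15.10 − 4.83 = 10.270
L/L_☉ = 10^(−0.4 (M − M_☉)) = 10^-4.108 = 7.798×10^-5

L/L_☉ ≈ 7.80×10^-5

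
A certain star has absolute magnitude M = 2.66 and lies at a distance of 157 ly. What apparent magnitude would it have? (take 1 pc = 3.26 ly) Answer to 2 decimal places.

m ≈ 6.07

d = 157 ly / 3.26 = 48.16 pc
m = M + 5 log₁₀ d − 5 = 2.66 + 5·1.6827 − 5 = 6.073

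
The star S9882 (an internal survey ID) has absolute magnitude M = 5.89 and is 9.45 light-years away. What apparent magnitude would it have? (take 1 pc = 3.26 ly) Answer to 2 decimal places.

d = 9.45 ly / 3.26 = 2.899 pc
m = M + 5 log₁₀ d − 5 = 5.89 + 5·0.4622 − 5 = 3.201

m ≈ 3.20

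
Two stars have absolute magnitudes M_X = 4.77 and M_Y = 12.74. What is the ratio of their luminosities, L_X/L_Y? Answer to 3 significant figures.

L_X/L_Y ≈ 1540

ΔM = M_X − M_Y = -7.97
L_X/L_Y = 10^(−0.4 ΔM) = 10^3.188 = 1542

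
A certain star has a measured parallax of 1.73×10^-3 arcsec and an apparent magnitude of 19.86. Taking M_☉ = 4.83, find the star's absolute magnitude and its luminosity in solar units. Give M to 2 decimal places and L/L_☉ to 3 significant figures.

M ≈ 11.05; L/L_☉ ≈ 3.25×10^-3

d = 1/p = 1/1.73×10^-3″ = 578.0 pc
M = m − 5 log₁₀ d + 5 = 19.86 − 5·2.7620 + 5 = 11.050
M − M_☉ = 11.050 − 4.83 = 6.220
L/L_☉ = 10^(−0.4 × 6.220) = 3.250×10^-3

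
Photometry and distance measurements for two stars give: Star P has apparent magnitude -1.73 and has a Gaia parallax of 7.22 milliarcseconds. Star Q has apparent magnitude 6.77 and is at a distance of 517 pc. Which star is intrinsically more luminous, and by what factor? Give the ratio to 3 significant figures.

Star P is more luminous, by a factor of 180.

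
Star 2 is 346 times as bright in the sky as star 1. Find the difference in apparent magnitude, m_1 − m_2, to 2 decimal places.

m_1 − m_2 ≈ 6.35

Pogson: Δm = −2.5 log₁₀(ratio) = −2.5 log₁₀(346) = −2.5 × 2.5391 = -6.348
Star 2 is brighter so has the smaller magnitude: m_1 − m_2 is positive.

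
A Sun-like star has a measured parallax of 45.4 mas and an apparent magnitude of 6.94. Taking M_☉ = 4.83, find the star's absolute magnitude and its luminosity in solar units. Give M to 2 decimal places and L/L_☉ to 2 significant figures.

d = 1/p = 1000/45.4 mas = 22.03 pc
M = m − 5 log₁₀ d + 5 = 6.94 − 5·1.3429 + 5 = 5.225
M − M_☉ = 5.225 − 4.83 = 0.395
L/L_☉ = 10^(−0.4 × 0.395) = 0.6948

M ≈ 5.23; L/L_☉ ≈ 0.69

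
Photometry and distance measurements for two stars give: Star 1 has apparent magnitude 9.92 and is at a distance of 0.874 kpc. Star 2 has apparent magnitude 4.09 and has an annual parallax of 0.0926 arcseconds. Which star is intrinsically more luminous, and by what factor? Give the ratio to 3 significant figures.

Star 1 is more luminous, by a factor of 30.5.

Star 1: d = 0.874 kpc = 874.0 pc
Star 1: M = m − 5 log₁₀ d + 5 = 9.92 − 5·2.9415 + 5 = 0.212
Star 2: d = 1/p = 1/0.0926″ = 10.80 pc
Star 2: M = m − 5 log₁₀ d + 5 = 4.09 − 5·1.0334 + 5 = 3.923
ΔM = M_1 − M_2 = 0.212 − (3.923) = -3.711; smaller M is more luminous → Star 1.
L ratio = 10^(0.4 |ΔM|) = 10^1.484 = 30.50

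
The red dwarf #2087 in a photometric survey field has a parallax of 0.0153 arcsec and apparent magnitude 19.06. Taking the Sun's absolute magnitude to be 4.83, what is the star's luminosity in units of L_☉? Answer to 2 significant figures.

L/L_☉ ≈ 8.7×10^-5

d = 1/p = 1/0.0153″ = 65.36 pc
M = m − 5 log₁₀ d + 5 = 19.06 − 5·1.8153 + 5 = 14.983
M − M_☉ = 14.983 − 4.83 = 10.153
L/L_☉ = 10^(−0.4 × 10.153) = 8.682×10^-5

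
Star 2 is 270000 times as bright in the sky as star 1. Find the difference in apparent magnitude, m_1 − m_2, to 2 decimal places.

Pogson: Δm = −2.5 log₁₀(ratio) = −2.5 log₁₀(270000) = −2.5 × 5.4314 = -13.578
Star 2 is brighter so has the smaller magnitude: m_1 − m_2 is positive.

m_1 − m_2 ≈ 13.58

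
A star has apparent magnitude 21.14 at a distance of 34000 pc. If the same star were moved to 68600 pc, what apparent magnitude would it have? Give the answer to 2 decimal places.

m ≈ 22.66

Flux ∝ 1/d², so Δm = 5 log₁₀(d₂/d₁) = 5 log₁₀(68600/34000) = 1.524
m₂ = m₁ + Δm = 21.14 + (1.524) = 22.664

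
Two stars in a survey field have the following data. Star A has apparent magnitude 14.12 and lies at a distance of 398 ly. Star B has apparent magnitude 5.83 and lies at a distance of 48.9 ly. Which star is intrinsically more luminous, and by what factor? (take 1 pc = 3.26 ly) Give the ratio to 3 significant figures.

Star B is more luminous, by a factor of 31.3.

Star A: d = 398 ly / 3.26 = 122.1 pc
Star A: M = m − 5 log₁₀ d + 5 = 14.12 − 5·2.0867 + 5 = 8.687
Star B: d = 48.9 ly / 3.26 = 15.00 pc
Star B: M = m − 5 log₁₀ d + 5 = 5.83 − 5·1.1761 + 5 = 4.950
ΔM = M_A − M_B = 8.687 − (4.950) = 3.737; smaller M is more luminous → Star B.
L ratio = 10^(0.4 |ΔM|) = 10^1.495 = 31.25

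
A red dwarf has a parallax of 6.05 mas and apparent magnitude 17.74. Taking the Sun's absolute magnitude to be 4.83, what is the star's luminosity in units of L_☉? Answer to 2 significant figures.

L/L_☉ ≈ 1.9×10^-3

d = 1/p = 1000/6.05 mas = 165.3 pc
M = m − 5 log₁₀ d + 5 = 17.74 − 5·2.2182 + 5 = 11.649
M − M_☉ = 11.649 − 4.83 = 6.819
L/L_☉ = 10^(−0.4 × 6.819) = 1.873×10^-3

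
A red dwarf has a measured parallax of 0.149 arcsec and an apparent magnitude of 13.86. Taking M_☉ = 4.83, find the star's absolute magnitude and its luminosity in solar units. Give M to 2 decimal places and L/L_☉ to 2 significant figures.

M ≈ 14.73; L/L_☉ ≈ 1.1×10^-4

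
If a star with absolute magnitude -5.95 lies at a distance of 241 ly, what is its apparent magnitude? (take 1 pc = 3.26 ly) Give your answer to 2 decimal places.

m ≈ -1.61

d = 241 ly / 3.26 = 73.93 pc
m = M + 5 log₁₀ d − 5 = -5.95 + 5·1.8688 − 5 = -1.606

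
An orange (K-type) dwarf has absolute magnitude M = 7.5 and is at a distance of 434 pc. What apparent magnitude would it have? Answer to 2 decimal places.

m = M + 5 log₁₀ d − 5 = 7.5 + 5·2.6375 − 5 = 15.687

m ≈ 15.69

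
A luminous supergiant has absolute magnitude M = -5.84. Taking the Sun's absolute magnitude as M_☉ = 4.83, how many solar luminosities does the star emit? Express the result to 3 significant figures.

M − M_☉ = -5.84 − 4.83 = -10.670
L/L_☉ = 10^(−0.4 (M − M_☉)) = 10^4.268 = 18540

L/L_☉ ≈ 18500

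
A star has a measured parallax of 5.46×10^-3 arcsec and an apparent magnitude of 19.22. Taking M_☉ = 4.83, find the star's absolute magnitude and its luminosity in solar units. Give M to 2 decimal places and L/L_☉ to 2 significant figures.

M ≈ 12.91; L/L_☉ ≈ 5.9×10^-4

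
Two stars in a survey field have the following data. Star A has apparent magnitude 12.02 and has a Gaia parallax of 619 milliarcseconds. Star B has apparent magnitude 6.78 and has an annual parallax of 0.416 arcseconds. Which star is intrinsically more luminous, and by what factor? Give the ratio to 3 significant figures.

Star A: p = 619 mas = 0.619″ → d = 1/p = 1.616 pc
Star A: M = m − 5 log₁₀ d + 5 = 12.02 − 5·0.2083 + 5 = 15.978
Star B: d = 1/p = 1/0.416″ = 2.404 pc
Star B: M = m − 5 log₁₀ d + 5 = 6.78 − 5·0.3809 + 5 = 9.875
ΔM = M_A − M_B = 15.978 − (9.875) = 6.103; smaller M is more luminous → Star B.
L ratio = 10^(0.4 |ΔM|) = 10^2.441 = 276.2

Star B is more luminous, by a factor of 276.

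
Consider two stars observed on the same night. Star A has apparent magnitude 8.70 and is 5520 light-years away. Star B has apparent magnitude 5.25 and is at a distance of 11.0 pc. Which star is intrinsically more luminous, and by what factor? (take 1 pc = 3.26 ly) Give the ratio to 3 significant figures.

Star A: d = 5520 ly / 3.26 = 1693 pc
Star A: M = m − 5 log₁₀ d + 5 = 8.70 − 5·3.2287 + 5 = -2.444
Star B: M = m − 5 log₁₀ d + 5 = 5.25 − 5·1.0414 + 5 = 5.043
ΔM = M_A − M_B = -2.444 − (5.043) = -7.487; smaller M is more luminous → Star A.
L ratio = 10^(0.4 |ΔM|) = 10^2.995 = 987.8

Star A is more luminous, by a factor of 988.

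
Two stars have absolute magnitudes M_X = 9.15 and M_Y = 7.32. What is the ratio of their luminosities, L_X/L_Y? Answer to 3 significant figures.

L_X/L_Y ≈ 0.185

ΔM = M_X − M_Y = 1.83
L_X/L_Y = 10^(−0.4 ΔM) = 10^-0.732 = 0.1854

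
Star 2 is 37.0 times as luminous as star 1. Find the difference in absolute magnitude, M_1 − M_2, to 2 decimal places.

M_1 − M_2 ≈ 3.92

Pogson: ΔM = −2.5 log₁₀(ratio) = −2.5 log₁₀(37.0) = −2.5 × 1.5682 = -3.921
Star 2 is brighter so has the smaller magnitude: M_1 − M_2 is positive.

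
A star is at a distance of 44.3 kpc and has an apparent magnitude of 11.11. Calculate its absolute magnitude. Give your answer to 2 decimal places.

d = 44.3 kpc = 44300 pc
5 log₁₀(d/10 pc) = 5 log₁₀(44300) − 5 = 18.232
M = m − 5 log₁₀(d/10) = 11.11 − 18.232 = -7.122

M ≈ -7.12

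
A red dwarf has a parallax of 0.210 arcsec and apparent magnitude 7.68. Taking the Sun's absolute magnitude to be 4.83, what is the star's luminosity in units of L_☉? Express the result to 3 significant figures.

d = 1/p = 1/0.210″ = 4.762 pc
M = m − 5 log₁₀ d + 5 = 7.68 − 5·0.6778 + 5 = 9.291
M − M_☉ = 9.291 − 4.83 = 4.461
L/L_☉ = 10^(−0.4 × 4.461) = 0.01643

L/L_☉ ≈ 0.0164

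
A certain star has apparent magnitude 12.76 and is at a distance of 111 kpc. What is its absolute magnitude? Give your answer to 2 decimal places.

M ≈ -7.47

d = 111 kpc = 111000 pc
5 log₁₀(d/10 pc) = 5 log₁₀(111000) − 5 = 20.227
M = m − 5 log₁₀(d/10) = 12.76 − 20.227 = -7.467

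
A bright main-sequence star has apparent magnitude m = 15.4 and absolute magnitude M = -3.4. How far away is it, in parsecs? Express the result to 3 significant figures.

Distance modulus: m − M = 15.4 − (-3.4) = 18.800
m − M = 5 log₁₀ d − 5
log₁₀ d = (m − M)/5 + 1 = 4.7600
d = 10^4.7600 = 57540 pc

d ≈ 57500 pc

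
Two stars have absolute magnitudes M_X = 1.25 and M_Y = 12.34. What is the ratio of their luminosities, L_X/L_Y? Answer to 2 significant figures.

L_X/L_Y ≈ 27000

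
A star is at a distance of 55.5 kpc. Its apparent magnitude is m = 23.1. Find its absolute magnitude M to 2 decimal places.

d = 55.5 kpc = 55500 pc
5 log₁₀(d/10 pc) = 5 log₁₀(55500) − 5 = 18.721
M = m − 5 log₁₀(d/10) = 23.1 − 18.721 = 4.379

M ≈ 4.38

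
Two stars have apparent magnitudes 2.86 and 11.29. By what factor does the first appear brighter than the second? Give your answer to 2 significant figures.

2400

Magnitude difference = -8.43
Flux ratio = 10^(−0.4 Δm) = 10^(−0.4 × -8.43) = 10^3.372 = 2355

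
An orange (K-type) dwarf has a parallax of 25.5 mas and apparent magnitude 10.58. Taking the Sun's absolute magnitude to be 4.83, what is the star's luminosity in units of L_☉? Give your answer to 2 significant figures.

L/L_☉ ≈ 0.077

d = 1/p = 1000/25.5 mas = 39.22 pc
M = m − 5 log₁₀ d + 5 = 10.58 − 5·1.5935 + 5 = 7.613
M − M_☉ = 7.613 − 4.83 = 2.783
L/L_☉ = 10^(−0.4 × 2.783) = 0.07708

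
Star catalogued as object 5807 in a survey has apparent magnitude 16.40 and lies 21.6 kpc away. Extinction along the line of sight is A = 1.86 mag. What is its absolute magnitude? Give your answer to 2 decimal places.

M ≈ -2.13

d = 21.6 kpc = 21600 pc
5 log₁₀(d/10 pc) = 5 log₁₀(21600) − 5 = 16.672
M = m − 5 log₁₀(d/10) − A = 16.40 − 16.672 − 1.86 = -2.132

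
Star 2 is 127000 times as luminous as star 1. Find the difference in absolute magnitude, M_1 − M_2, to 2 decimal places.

Pogson: ΔM = −2.5 log₁₀(ratio) = −2.5 log₁₀(127000) = −2.5 × 5.1038 = -12.760
Star 2 is brighter so has the smaller magnitude: M_1 − M_2 is positive.

M_1 − M_2 ≈ 12.76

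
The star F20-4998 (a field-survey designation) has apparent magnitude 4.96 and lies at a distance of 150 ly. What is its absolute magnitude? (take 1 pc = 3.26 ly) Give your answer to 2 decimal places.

d = 150 ly / 3.26 = 46.01 pc
5 log₁₀(d/10 pc) = 5 log₁₀(46.01) − 5 = 3.314
M = m − 5 log₁₀(d/10) = 4.96 − 3.314 = 1.646

M ≈ 1.65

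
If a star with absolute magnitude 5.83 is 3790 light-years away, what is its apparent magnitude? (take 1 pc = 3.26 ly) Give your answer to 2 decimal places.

d = 3790 ly / 3.26 = 1163 pc
m = M + 5 log₁₀ d − 5 = 5.83 + 5·3.0654 − 5 = 16.157

m ≈ 16.16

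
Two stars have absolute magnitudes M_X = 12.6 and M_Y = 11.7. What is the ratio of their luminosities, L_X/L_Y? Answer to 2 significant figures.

ΔM = M_X − M_Y = 0.9
L_X/L_Y = 10^(−0.4 ΔM) = 10^-0.360 = 0.4365

L_X/L_Y ≈ 0.44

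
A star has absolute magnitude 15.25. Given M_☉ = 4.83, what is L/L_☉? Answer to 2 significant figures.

L/L_☉ ≈ 6.8×10^-5

M − M_☉ = 15.25 − 4.83 = 10.420
L/L_☉ = 10^(−0.4 (M − M_☉)) = 10^-4.168 = 6.792×10^-5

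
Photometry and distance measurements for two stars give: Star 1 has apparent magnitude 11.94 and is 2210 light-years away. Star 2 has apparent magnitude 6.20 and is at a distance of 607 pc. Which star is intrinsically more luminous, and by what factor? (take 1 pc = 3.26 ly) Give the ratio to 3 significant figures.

Star 2 is more luminous, by a factor of 158.

Star 1: d = 2210 ly / 3.26 = 677.9 pc
Star 1: M = m − 5 log₁₀ d + 5 = 11.94 − 5·2.8312 + 5 = 2.784
Star 2: M = m − 5 log₁₀ d + 5 = 6.20 − 5·2.7832 + 5 = -2.716
ΔM = M_1 − M_2 = 2.784 − (-2.716) = 5.500; smaller M is more luminous → Star 2.
L ratio = 10^(0.4 |ΔM|) = 10^2.200 = 158.5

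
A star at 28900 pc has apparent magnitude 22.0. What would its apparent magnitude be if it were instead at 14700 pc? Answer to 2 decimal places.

Flux ∝ 1/d², so Δm = 5 log₁₀(d₂/d₁) = 5 log₁₀(14700/28900) = -1.468
m₂ = m₁ + Δm = 22.0 + (-1.468) = 20.532

m ≈ 20.53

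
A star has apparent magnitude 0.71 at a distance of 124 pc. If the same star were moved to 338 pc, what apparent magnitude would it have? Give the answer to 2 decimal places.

m ≈ 2.89

Flux ∝ 1/d², so Δm = 5 log₁₀(d₂/d₁) = 5 log₁₀(338/124) = 2.177
m₂ = m₁ + Δm = 0.71 + (2.177) = 2.887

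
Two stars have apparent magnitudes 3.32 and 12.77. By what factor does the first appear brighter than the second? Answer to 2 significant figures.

6000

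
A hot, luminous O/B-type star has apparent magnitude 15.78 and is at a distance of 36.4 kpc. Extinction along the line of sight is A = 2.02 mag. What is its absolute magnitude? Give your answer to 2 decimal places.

d = 36.4 kpc = 36400 pc
5 log₁₀(d/10 pc) = 5 log₁₀(36400) − 5 = 17.806
M = m − 5 log₁₀(d/10) − A = 15.78 − 17.806 − 2.02 = -4.046

M ≈ -4.05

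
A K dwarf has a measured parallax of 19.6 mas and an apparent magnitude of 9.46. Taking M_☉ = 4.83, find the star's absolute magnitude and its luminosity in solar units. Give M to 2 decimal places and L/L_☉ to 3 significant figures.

d = 1/p = 1000/19.6 mas = 51.02 pc
M = m − 5 log₁₀ d + 5 = 9.46 − 5·1.7077 + 5 = 5.921
M − M_☉ = 5.921 − 4.83 = 1.091
L/L_☉ = 10^(−0.4 × 1.091) = 0.3660

M ≈ 5.92; L/L_☉ ≈ 0.366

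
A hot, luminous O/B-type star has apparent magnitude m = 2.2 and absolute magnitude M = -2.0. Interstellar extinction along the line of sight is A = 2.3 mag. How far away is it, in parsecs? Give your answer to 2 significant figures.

d ≈ 24 pc

m − M = 5 log₁₀(d/10 pc) + A  ⇒  2.2 − (-2.0) − 2.3 = 5 log₁₀(d/10)
1.900 = 5 log₁₀(d/10)
log₁₀ d = (m − M − A)/5 + 1 = 1.3800
d = 10^1.3800 = 23.99 pc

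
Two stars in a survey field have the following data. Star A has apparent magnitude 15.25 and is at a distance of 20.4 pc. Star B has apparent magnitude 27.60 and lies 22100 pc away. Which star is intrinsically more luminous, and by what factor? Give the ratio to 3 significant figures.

Star B is more luminous, by a factor of 13.5.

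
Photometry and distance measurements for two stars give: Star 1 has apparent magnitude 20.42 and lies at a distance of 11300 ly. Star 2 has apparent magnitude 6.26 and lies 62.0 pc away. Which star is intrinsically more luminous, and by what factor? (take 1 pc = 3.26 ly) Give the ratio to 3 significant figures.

Star 1: d = 11300 ly / 3.26 = 3466 pc
Star 1: M = m − 5 log₁₀ d + 5 = 20.42 − 5·3.5399 + 5 = 7.721
Star 2: M = m − 5 log₁₀ d + 5 = 6.26 − 5·1.7924 + 5 = 2.298
ΔM = M_1 − M_2 = 7.721 − (2.298) = 5.423; smaller M is more luminous → Star 2.
L ratio = 10^(0.4 |ΔM|) = 10^2.169 = 147.6

Star 2 is more luminous, by a factor of 148.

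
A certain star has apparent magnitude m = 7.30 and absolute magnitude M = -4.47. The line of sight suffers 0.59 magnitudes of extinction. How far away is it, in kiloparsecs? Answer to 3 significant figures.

d ≈ 1.72 kpc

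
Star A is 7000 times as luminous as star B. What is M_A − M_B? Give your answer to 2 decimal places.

Pogson: ΔM = −2.5 log₁₀(ratio) = −2.5 log₁₀(7000) = −2.5 × 3.8451 = -9.613
Star A is brighter, so it has the smaller magnitude: the difference is negative.

M_A − M_B ≈ -9.61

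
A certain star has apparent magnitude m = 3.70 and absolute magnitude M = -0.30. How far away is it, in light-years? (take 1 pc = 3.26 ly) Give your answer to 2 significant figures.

μ = m − M = 4.000
m − M = 5 log₁₀ d − 5
log₁₀ d = (m − M)/5 + 1 = 1.8000
d = 10^1.8000 = 63.10 pc
= 205.7 ly

d ≈ 210 ly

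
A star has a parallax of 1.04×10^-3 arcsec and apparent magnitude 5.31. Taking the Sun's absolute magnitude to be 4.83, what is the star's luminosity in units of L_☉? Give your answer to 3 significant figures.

L/L_☉ ≈ 5940

d = 1/p = 1/1.04×10^-3″ = 961.5 pc
M = m − 5 log₁₀ d + 5 = 5.31 − 5·2.9830 + 5 = -4.605
M − M_☉ = -4.605 − 4.83 = -9.435
L/L_☉ = 10^(−0.4 × -9.435) = 5942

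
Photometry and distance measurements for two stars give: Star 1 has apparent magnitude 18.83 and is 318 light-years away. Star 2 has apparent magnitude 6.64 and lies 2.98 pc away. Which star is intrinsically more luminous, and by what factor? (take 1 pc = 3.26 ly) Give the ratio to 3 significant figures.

Star 2 is more luminous, by a factor of 70.1.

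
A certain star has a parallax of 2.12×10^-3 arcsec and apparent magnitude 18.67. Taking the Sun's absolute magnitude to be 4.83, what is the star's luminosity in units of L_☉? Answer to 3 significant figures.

d = 1/p = 1/2.12×10^-3″ = 471.7 pc
M = m − 5 log₁₀ d + 5 = 18.67 − 5·2.6737 + 5 = 10.302
M − M_☉ = 10.302 − 4.83 = 5.472
L/L_☉ = 10^(−0.4 × 5.472) = 6.476×10^-3

L/L_☉ ≈ 6.48×10^-3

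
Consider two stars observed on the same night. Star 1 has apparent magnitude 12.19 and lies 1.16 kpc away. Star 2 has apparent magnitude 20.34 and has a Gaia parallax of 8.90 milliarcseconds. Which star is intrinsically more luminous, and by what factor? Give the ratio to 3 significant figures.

Star 1 is more luminous, by a factor of 194000.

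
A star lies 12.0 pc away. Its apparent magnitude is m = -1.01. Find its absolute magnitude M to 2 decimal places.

M ≈ -1.41

5 log₁₀(d/10 pc) = 5 log₁₀(12.00) − 5 = 0.396
M = m − 5 log₁₀(d/10) = -1.01 − 0.396 = -1.406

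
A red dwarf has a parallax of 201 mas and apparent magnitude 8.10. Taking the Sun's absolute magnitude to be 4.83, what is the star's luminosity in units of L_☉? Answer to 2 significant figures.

d = 1/p = 1000/201 mas = 4.975 pc
M = m − 5 log₁₀ d + 5 = 8.10 − 5·0.6968 + 5 = 9.616
M − M_☉ = 9.616 − 4.83 = 4.786
L/L_☉ = 10^(−0.4 × 4.786) = 0.01218

L/L_☉ ≈ 0.012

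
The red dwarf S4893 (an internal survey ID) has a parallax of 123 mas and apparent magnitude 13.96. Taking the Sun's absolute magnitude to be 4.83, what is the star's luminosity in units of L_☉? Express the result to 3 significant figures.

d = 1/p = 1000/123 mas = 8.130 pc
M = m − 5 log₁₀ d + 5 = 13.96 − 5·0.9101 + 5 = 14.410
M − M_☉ = 14.410 − 4.83 = 9.580
L/L_☉ = 10^(−0.4 × 9.580) = 1.473×10^-4

L/L_☉ ≈ 1.47×10^-4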